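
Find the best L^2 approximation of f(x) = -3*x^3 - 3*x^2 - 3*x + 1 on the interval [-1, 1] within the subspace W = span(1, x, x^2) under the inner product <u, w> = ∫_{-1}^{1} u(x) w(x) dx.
g(x) = -3*x^2 - 24*x/5 + 1

The best approximation g ∈ W is the orthogonal projection of f onto W. Writing g = a_0 + a_1 x + a_2 x^2, the coefficients solve the normal equations G · a = b where
  G_{ij} = <φ_i, φ_j> and b_i = <f, φ_i>, with φ_0 = 1, φ_1 = x, φ_2 = x^2.
G =
  [2, 0, 2/3]
  [0, 2/3, 0]
  [2/3, 0, 2/5],
b = (0, -16/5, -8/15).
Solving gives a_0 = 1, a_1 = -24/5, a_2 = -3, so
  g(x) = -3*x^2 - 24*x/5 + 1.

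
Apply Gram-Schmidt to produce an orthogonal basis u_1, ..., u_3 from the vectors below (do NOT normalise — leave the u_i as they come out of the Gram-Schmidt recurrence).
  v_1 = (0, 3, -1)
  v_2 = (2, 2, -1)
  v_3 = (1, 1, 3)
Orthogonal basis:
  u_1 = (0, 3, -1)
  u_2 = (2, -1/10, -3/10)
  u_3 = (21/41, 42/41, 126/41)

Apply the Gram-Schmidt recurrence
  u_1 = v_1
  u_i = v_i − Σ_{j<i} ((v_i · u_j) / (u_j · u_j)) · u_j.

Step by step this gives:
  u_1 = (0, 3, -1)
  u_2 = (2, -1/10, -3/10)
  u_3 = (21/41, 42/41, 126/41)

Orthogonality check:
  u_2 · u_1 = 0 (should be 0)
  u_3 · u_1 = 0 (should be 0)
  u_3 · u_2 = 0 (should be 0)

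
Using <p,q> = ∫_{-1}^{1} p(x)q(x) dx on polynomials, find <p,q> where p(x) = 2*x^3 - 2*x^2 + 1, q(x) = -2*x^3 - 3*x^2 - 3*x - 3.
<p,q> = -36/7

Expand the product: p(x)·q(x) = -4*x^6 - 2*x^5 - 2*x^3 + 3*x^2 - 3*x - 3.
∫_{-1}^{1} of each monomial x^k gives [2/(k+1) if k even, 0 if k odd]. Integrating term-by-term (or equivalently evaluating the antiderivative F(x) = -4*x^7/7 - x^6/3 - x^4/2 + x^3 - 3*x^2/2 - 3*x at the endpoints):
  F(1) − F(−1) = -103/21 − (5/21) = -36/7.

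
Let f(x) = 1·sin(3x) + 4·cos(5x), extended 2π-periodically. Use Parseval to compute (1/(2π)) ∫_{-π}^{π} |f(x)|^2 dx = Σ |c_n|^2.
Σ |c_n|^2 = 17/2

Expand |f|^2 and use orthogonality of {sin(nx), cos(mx)} on [-π, π]:
  ∫_{-π}^{π} sin(nx)^2 dx = π, ∫ cos(mx)^2 dx = π, and cross terms integrate to 0.
So ∫_{-π}^{π} f(x)^2 dx = 1^2 · π + 4^2 · π = (1 + 16)π.
Divide by 2π: (1 + 16)/2 = 17/2.
By Parseval, this equals Σ |c_n|^2.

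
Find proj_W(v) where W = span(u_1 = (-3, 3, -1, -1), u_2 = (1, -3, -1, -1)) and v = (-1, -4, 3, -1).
proj_W(v) = (7/5, -12/5, -1/5, -1/5)

Set up U = [u_1 | ... | u_2] ∈ R^(4×2). The projector onto W = col(U) is P = U (U^T U)^(-1) U^T.
Compute U^T U =
  [20, -10]
  [-10, 12],
and U^T v = (-11, 9).
Solve U^T U · c = U^T v for the coefficients: c = (-3/10, 1/2). The projection is proj_W(v) = U c.
Check: (v - proj_W(v)) · u_1 = 0  (should be 0).
Check: (v - proj_W(v)) · u_2 = 0  (should be 0).
Result: proj_W(v) = (7/5, -12/5, -1/5, -1/5).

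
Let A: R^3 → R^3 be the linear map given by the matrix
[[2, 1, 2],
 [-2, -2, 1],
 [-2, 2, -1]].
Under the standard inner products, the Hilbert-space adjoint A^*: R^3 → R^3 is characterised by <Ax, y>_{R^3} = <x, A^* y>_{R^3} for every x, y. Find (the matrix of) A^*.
A^* = A^T =
[[2, -2, -2],
 [1, -2, 2],
 [2, 1, -1]]

For real matrices with standard dot products, the defining identity <Ax, y> = <x, A^* y> gives (Ax)^T y = x^T (A^*) y, i.e. x^T A^T y = x^T (A^*) y. Since this holds for all x, y, we must have A^* = A^T. Therefore
A^* =
[[2, -2, -2],
 [1, -2, 2],
 [2, 1, -1]].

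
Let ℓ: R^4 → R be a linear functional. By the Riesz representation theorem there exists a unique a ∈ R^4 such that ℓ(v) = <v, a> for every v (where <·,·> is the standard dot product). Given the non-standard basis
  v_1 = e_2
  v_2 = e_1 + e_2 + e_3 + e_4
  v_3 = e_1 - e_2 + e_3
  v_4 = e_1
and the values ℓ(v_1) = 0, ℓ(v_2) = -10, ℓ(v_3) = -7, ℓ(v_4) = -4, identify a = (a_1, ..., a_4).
a = (-4, 0, -3, -3)

Write a = (a_1, ..., a_4) in the standard basis. For each basis vector v_i, ℓ(v_i) = <v_i, a> is a linear equation in the a_j's. Collect the n equations into a matrix system V a = ℓ, where row i of V is v_i (expressed in the standard basis). Since V is invertible (lower-triangular with 1s on the diagonal, up to permutation), solve by back-substitution:
  V =
[[0, 1, 0, 0],
 [1, 1, 1, 1],
 [1, -1, 1, 0],
 [1, 0, 0, 0]]
  V a = (0, -10, -7, -4)
Solving gives a = (-4, 0, -3, -3).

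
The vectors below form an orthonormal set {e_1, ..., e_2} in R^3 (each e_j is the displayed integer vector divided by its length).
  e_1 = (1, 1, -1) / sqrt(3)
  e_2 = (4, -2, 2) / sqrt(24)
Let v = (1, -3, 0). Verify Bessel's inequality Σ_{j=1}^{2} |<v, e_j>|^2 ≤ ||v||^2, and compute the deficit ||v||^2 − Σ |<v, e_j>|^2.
Σ |<v, e_j>|^2 = 11/2; ||v||^2 = 10; deficit = 9/2

Write each e_j = u_j / sqrt(<u_j, u_j>) where u_j is the displayed integer vector. Then <v, e_j> = <v, u_j> / sqrt(<u_j, u_j>), so |<v, e_j>|^2 = <v, u_j>^2 / <u_j, u_j>.
Coefficients: <v, e_1> = -2/sqrt(3), <v, e_2> = 10/sqrt(24).
Square and sum: Σ |<v, e_j>|^2 = 11/2.
Compute ||v||^2 = v·v = 10.
Deficit = 10 − 11/2 = 9/2 ≥ 0, confirming Bessel's inequality. (The deficit equals ||v − Σ <v,e_j> e_j||^2, the squared distance from v to span{e_j}.)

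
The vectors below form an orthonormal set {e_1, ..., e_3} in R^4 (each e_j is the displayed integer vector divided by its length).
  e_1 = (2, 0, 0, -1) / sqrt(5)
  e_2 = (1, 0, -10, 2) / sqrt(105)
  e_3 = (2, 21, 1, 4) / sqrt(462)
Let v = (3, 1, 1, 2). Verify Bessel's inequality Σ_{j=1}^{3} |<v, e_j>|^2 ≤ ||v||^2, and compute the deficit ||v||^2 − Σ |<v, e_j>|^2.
Σ |<v, e_j>|^2 = 67/11; ||v||^2 = 15; deficit = 98/11

Write each e_j = u_j / sqrt(<u_j, u_j>) where u_j is the displayed integer vector. Then <v, e_j> = <v, u_j> / sqrt(<u_j, u_j>), so |<v, e_j>|^2 = <v, u_j>^2 / <u_j, u_j>.
Coefficients: <v, e_1> = 4/sqrt(5), <v, e_2> = -3/sqrt(105), <v, e_3> = 36/sqrt(462).
Square and sum: Σ |<v, e_j>|^2 = 67/11.
Compute ||v||^2 = v·v = 15.
Deficit = 15 − 67/11 = 98/11 ≥ 0, confirming Bessel's inequality. (The deficit equals ||v − Σ <v,e_j> e_j||^2, the squared distance from v to span{e_j}.)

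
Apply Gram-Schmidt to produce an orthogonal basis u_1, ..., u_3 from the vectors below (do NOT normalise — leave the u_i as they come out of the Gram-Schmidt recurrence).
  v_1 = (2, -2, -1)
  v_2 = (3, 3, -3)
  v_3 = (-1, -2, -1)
Orthogonal basis:
  u_1 = (2, -2, -1)
  u_2 = (7/3, 11/3, -8/3)
  u_3 = (-27/26, -9/26, -18/13)

Apply the Gram-Schmidt recurrence
  u_1 = v_1
  u_i = v_i − Σ_{j<i} ((v_i · u_j) / (u_j · u_j)) · u_j.

Step by step this gives:
  u_1 = (2, -2, -1)
  u_2 = (7/3, 11/3, -8/3)
  u_3 = (-27/26, -9/26, -18/13)

Orthogonality check:
  u_2 · u_1 = 0 (should be 0)
  u_3 · u_1 = 0 (should be 0)
  u_3 · u_2 = 0 (should be 0)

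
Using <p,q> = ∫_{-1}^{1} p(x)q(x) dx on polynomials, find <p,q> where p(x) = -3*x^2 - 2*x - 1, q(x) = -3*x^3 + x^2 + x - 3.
<p,q> = 56/5

Expand the product: p(x)·q(x) = 9*x^5 + 3*x^4 - 2*x^3 + 6*x^2 + 5*x + 3.
∫_{-1}^{1} of each monomial x^k gives [2/(k+1) if k even, 0 if k odd]. Integrating term-by-term (or equivalently evaluating the antiderivative F(x) = 3*x^6/2 + 3*x^5/5 - x^4/2 + 2*x^3 + 5*x^2/2 + 3*x at the endpoints):
  F(1) − F(−1) = 91/10 − (-21/10) = 56/5.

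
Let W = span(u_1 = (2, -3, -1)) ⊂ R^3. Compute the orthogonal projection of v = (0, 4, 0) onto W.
proj_W(v) = (-12/7, 18/7, 6/7)

Set up U = [u_1 | ... | u_1] ∈ R^(3×1). The projector onto W = col(U) is P = U (U^T U)^(-1) U^T.
Compute U^T U =
  [14],
and U^T v = (-12).
Solve U^T U · c = U^T v for the coefficients: c = (-6/7). The projection is proj_W(v) = U c.
Check: (v - proj_W(v)) · u_1 = 0  (should be 0).
Result: proj_W(v) = (-12/7, 18/7, 6/7).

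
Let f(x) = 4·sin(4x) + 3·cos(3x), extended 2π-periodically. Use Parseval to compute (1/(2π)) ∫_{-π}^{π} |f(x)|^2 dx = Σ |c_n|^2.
Σ |c_n|^2 = 25/2

Expand |f|^2 and use orthogonality of {sin(nx), cos(mx)} on [-π, π]:
  ∫_{-π}^{π} sin(nx)^2 dx = π, ∫ cos(mx)^2 dx = π, and cross terms integrate to 0.
So ∫_{-π}^{π} f(x)^2 dx = 4^2 · π + 3^2 · π = (16 + 9)π.
Divide by 2π: (16 + 9)/2 = 25/2.
By Parseval, this equals Σ |c_n|^2.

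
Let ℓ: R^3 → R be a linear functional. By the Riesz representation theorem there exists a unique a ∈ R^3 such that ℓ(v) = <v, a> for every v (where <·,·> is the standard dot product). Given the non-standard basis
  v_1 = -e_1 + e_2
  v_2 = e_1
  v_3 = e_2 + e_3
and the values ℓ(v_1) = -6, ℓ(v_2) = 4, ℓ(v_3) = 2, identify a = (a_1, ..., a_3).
a = (4, -2, 4)

Write a = (a_1, ..., a_3) in the standard basis. For each basis vector v_i, ℓ(v_i) = <v_i, a> is a linear equation in the a_j's. Collect the n equations into a matrix system V a = ℓ, where row i of V is v_i (expressed in the standard basis). Since V is invertible (lower-triangular with 1s on the diagonal, up to permutation), solve by back-substitution:
  V =
[[-1, 1, 0],
 [1, 0, 0],
 [0, 1, 1]]
  V a = (-6, 4, 2)
Solving gives a = (4, -2, 4).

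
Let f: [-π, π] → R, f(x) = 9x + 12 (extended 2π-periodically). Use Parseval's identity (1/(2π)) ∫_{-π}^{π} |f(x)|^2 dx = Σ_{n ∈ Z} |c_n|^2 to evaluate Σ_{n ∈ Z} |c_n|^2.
Σ |c_n|^2 = 27π^2 + 144

Expand and integrate term by term over [-π, π]:
  ∫ (9x)^2 dx = 81·(2π^3/3); ∫ 2·9·(12)·x dx = 0 (odd integrand); ∫ 12^2 dx = 144·2π.
So (1/(2π)) ∫_{-π}^{π} (9x + 12)^2 dx = 81π^2/3 + 144 = 27π^2 + 144.
Parseval ⇒ Σ |c_n|^2 = 27π^2 + 144.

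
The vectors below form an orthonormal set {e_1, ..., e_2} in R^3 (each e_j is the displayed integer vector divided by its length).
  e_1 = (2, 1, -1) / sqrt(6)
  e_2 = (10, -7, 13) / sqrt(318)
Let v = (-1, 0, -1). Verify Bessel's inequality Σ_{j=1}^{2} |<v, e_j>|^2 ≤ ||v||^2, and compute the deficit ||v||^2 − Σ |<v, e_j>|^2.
Σ |<v, e_j>|^2 = 97/53; ||v||^2 = 2; deficit = 9/53

Write each e_j = u_j / sqrt(<u_j, u_j>) where u_j is the displayed integer vector. Then <v, e_j> = <v, u_j> / sqrt(<u_j, u_j>), so |<v, e_j>|^2 = <v, u_j>^2 / <u_j, u_j>.
Coefficients: <v, e_1> = -1/sqrt(6), <v, e_2> = -23/sqrt(318).
Square and sum: Σ |<v, e_j>|^2 = 97/53.
Compute ||v||^2 = v·v = 2.
Deficit = 2 − 97/53 = 9/53 ≥ 0, confirming Bessel's inequality. (The deficit equals ||v − Σ <v,e_j> e_j||^2, the squared distance from v to span{e_j}.)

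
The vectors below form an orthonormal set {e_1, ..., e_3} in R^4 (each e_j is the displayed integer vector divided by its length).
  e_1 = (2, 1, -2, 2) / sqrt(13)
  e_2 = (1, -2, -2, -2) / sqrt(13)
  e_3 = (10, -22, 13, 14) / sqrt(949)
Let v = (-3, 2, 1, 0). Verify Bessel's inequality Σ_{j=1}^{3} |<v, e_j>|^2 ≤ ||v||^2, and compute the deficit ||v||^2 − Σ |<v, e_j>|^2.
Σ |<v, e_j>|^2 = 12262/949; ||v||^2 = 14; deficit = 1024/949

Write each e_j = u_j / sqrt(<u_j, u_j>) where u_j is the displayed integer vector. Then <v, e_j> = <v, u_j> / sqrt(<u_j, u_j>), so |<v, e_j>|^2 = <v, u_j>^2 / <u_j, u_j>.
Coefficients: <v, e_1> = -6/sqrt(13), <v, e_2> = -9/sqrt(13), <v, e_3> = -61/sqrt(949).
Square and sum: Σ |<v, e_j>|^2 = 12262/949.
Compute ||v||^2 = v·v = 14.
Deficit = 14 − 12262/949 = 1024/949 ≥ 0, confirming Bessel's inequality. (The deficit equals ||v − Σ <v,e_j> e_j||^2, the squared distance from v to span{e_j}.)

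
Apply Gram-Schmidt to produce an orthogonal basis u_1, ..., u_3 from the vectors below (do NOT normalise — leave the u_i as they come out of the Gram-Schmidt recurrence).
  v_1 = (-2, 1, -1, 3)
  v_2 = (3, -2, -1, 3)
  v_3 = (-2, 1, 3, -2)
Orthogonal basis:
  u_1 = (-2, 1, -1, 3)
  u_2 = (49/15, -32/15, -13/15, 13/5)
  u_3 = (-57/341, -95/341, 718/341, 233/341)

Apply the Gram-Schmidt recurrence
  u_1 = v_1
  u_i = v_i − Σ_{j<i} ((v_i · u_j) / (u_j · u_j)) · u_j.

Step by step this gives:
  u_1 = (-2, 1, -1, 3)
  u_2 = (49/15, -32/15, -13/15, 13/5)
  u_3 = (-57/341, -95/341, 718/341, 233/341)

Orthogonality check:
  u_2 · u_1 = 0 (should be 0)
  u_3 · u_1 = 0 (should be 0)
  u_3 · u_2 = 0 (should be 0)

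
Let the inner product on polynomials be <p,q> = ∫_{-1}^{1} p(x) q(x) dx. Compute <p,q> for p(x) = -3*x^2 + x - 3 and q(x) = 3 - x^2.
<p,q> = -104/5

Expand the product: p(x)·q(x) = 3*x^4 - x^3 - 6*x^2 + 3*x - 9.
∫_{-1}^{1} of each monomial x^k gives [2/(k+1) if k even, 0 if k odd]. Integrating term-by-term (or equivalently evaluating the antiderivative F(x) = 3*x^5/5 - x^4/4 - 2*x^3 + 3*x^2/2 - 9*x at the endpoints):
  F(1) − F(−1) = -183/20 − (233/20) = -104/5.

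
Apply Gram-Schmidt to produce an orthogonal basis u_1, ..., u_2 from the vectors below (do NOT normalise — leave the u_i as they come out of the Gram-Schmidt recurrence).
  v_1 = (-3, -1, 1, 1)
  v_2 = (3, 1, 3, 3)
Orthogonal basis:
  u_1 = (-3, -1, 1, 1)
  u_2 = (2, 2/3, 10/3, 10/3)

Apply the Gram-Schmidt recurrence
  u_1 = v_1
  u_i = v_i − Σ_{j<i} ((v_i · u_j) / (u_j · u_j)) · u_j.

Step by step this gives:
  u_1 = (-3, -1, 1, 1)
  u_2 = (2, 2/3, 10/3, 10/3)

Orthogonality check:
  u_2 · u_1 = 0 (should be 0)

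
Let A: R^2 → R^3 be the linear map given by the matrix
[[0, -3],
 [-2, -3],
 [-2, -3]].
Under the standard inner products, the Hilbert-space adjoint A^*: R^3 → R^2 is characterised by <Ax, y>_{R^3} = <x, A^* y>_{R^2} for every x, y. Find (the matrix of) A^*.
A^* = A^T =
[[0, -2, -2],
 [-3, -3, -3]]

For real matrices with standard dot products, the defining identity <Ax, y> = <x, A^* y> gives (Ax)^T y = x^T (A^*) y, i.e. x^T A^T y = x^T (A^*) y. Since this holds for all x, y, we must have A^* = A^T. Therefore
A^* =
[[0, -2, -2],
 [-3, -3, -3]].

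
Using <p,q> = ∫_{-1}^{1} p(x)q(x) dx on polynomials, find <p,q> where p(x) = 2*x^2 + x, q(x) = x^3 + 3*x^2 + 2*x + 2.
<p,q> = 34/5

Expand the product: p(x)·q(x) = 2*x^5 + 7*x^4 + 7*x^3 + 6*x^2 + 2*x.
∫_{-1}^{1} of each monomial x^k gives [2/(k+1) if k even, 0 if k odd]. Integrating term-by-term (or equivalently evaluating the antiderivative F(x) = x^6/3 + 7*x^5/5 + 7*x^4/4 + 2*x^3 + x^2 at the endpoints):
  F(1) − F(−1) = 389/60 − (-19/60) = 34/5.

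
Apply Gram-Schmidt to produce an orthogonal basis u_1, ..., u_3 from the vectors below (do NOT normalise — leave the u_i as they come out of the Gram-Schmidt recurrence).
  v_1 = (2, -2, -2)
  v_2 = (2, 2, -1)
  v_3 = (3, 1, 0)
Orthogonal basis:
  u_1 = (2, -2, -2)
  u_2 = (5/3, 7/3, -2/3)
  u_3 = (12/13, -4/13, 16/13)

Apply the Gram-Schmidt recurrence
  u_1 = v_1
  u_i = v_i − Σ_{j<i} ((v_i · u_j) / (u_j · u_j)) · u_j.

Step by step this gives:
  u_1 = (2, -2, -2)
  u_2 = (5/3, 7/3, -2/3)
  u_3 = (12/13, -4/13, 16/13)

Orthogonality check:
  u_2 · u_1 = 0 (should be 0)
  u_3 · u_1 = 0 (should be 0)
  u_3 · u_2 = 0 (should be 0)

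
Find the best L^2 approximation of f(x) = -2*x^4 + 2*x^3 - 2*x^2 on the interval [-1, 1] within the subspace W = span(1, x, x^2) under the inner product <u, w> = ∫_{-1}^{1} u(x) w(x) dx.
g(x) = -26*x^2/7 + 6*x/5 + 6/35

The best approximation g ∈ W is the orthogonal projection of f onto W. Writing g = a_0 + a_1 x + a_2 x^2, the coefficients solve the normal equations G · a = b where
  G_{ij} = <φ_i, φ_j> and b_i = <f, φ_i>, with φ_0 = 1, φ_1 = x, φ_2 = x^2.
G =
  [2, 0, 2/3]
  [0, 2/3, 0]
  [2/3, 0, 2/5],
b = (-32/15, 4/5, -48/35).
Solving gives a_0 = 6/35, a_1 = 6/5, a_2 = -26/7, so
  g(x) = -26*x^2/7 + 6*x/5 + 6/35.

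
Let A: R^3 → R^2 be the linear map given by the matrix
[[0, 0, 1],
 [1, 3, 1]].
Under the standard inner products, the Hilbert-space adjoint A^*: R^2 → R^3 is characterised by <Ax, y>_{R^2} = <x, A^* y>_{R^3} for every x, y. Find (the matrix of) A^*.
A^* = A^T =
[[0, 1],
 [0, 3],
 [1, 1]]

For real matrices with standard dot products, the defining identity <Ax, y> = <x, A^* y> gives (Ax)^T y = x^T (A^*) y, i.e. x^T A^T y = x^T (A^*) y. Since this holds for all x, y, we must have A^* = A^T. Therefore
A^* =
[[0, 1],
 [0, 3],
 [1, 1]].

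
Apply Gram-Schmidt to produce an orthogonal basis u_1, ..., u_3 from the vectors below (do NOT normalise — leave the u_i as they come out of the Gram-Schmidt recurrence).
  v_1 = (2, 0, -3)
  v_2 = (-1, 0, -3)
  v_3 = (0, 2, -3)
Orthogonal basis:
  u_1 = (2, 0, -3)
  u_2 = (-27/13, 0, -18/13)
  u_3 = (0, 2, 0)

Apply the Gram-Schmidt recurrence
  u_1 = v_1
  u_i = v_i − Σ_{j<i} ((v_i · u_j) / (u_j · u_j)) · u_j.

Step by step this gives:
  u_1 = (2, 0, -3)
  u_2 = (-27/13, 0, -18/13)
  u_3 = (0, 2, 0)

Orthogonality check:
  u_2 · u_1 = 0 (should be 0)
  u_3 · u_1 = 0 (should be 0)
  u_3 · u_2 = 0 (should be 0)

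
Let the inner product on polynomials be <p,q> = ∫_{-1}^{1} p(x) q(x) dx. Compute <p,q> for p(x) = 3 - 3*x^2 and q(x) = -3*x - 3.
<p,q> = -12

Expand the product: p(x)·q(x) = 9*x^3 + 9*x^2 - 9*x - 9.
∫_{-1}^{1} of each monomial x^k gives [2/(k+1) if k even, 0 if k odd]. Integrating term-by-term (or equivalently evaluating the antiderivative F(x) = 9*x^4/4 + 3*x^3 - 9*x^2/2 - 9*x at the endpoints):
  F(1) − F(−1) = -33/4 − (15/4) = -12.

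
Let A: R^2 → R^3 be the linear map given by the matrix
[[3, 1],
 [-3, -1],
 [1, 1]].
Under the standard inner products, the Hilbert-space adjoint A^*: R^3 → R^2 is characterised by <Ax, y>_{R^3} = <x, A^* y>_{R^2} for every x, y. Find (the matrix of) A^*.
A^* = A^T =
[[3, -3, 1],
 [1, -1, 1]]

For real matrices with standard dot products, the defining identity <Ax, y> = <x, A^* y> gives (Ax)^T y = x^T (A^*) y, i.e. x^T A^T y = x^T (A^*) y. Since this holds for all x, y, we must have A^* = A^T. Therefore
A^* =
[[3, -3, 1],
 [1, -1, 1]].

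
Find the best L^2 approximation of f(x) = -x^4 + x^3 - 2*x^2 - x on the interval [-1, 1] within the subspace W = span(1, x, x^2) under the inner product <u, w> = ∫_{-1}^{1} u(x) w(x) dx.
g(x) = -20*x^2/7 - 2*x/5 + 3/35

The best approximation g ∈ W is the orthogonal projection of f onto W. Writing g = a_0 + a_1 x + a_2 x^2, the coefficients solve the normal equations G · a = b where
  G_{ij} = <φ_i, φ_j> and b_i = <f, φ_i>, with φ_0 = 1, φ_1 = x, φ_2 = x^2.
G =
  [2, 0, 2/3]
  [0, 2/3, 0]
  [2/3, 0, 2/5],
b = (-26/15, -4/15, -38/35).
Solving gives a_0 = 3/35, a_1 = -2/5, a_2 = -20/7, so
  g(x) = -20*x^2/7 - 2*x/5 + 3/35.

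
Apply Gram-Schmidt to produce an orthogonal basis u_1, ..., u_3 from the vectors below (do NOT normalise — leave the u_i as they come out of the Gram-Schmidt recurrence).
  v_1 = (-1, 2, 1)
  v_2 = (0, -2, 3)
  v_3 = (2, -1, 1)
Orthogonal basis:
  u_1 = (-1, 2, 1)
  u_2 = (-1/6, -5/3, 19/6)
  u_3 = (120/77, 45/77, 30/77)

Apply the Gram-Schmidt recurrence
  u_1 = v_1
  u_i = v_i − Σ_{j<i} ((v_i · u_j) / (u_j · u_j)) · u_j.

Step by step this gives:
  u_1 = (-1, 2, 1)
  u_2 = (-1/6, -5/3, 19/6)
  u_3 = (120/77, 45/77, 30/77)

Orthogonality check:
  u_2 · u_1 = 0 (should be 0)
  u_3 · u_1 = 0 (should be 0)
  u_3 · u_2 = 0 (should be 0)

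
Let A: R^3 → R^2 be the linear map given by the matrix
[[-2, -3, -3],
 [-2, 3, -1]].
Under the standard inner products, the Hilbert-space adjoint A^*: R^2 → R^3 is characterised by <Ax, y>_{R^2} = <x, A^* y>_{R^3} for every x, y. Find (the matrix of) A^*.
A^* = A^T =
[[-2, -2],
 [-3, 3],
 [-3, -1]]

For real matrices with standard dot products, the defining identity <Ax, y> = <x, A^* y> gives (Ax)^T y = x^T (A^*) y, i.e. x^T A^T y = x^T (A^*) y. Since this holds for all x, y, we must have A^* = A^T. Therefore
A^* =
[[-2, -2],
 [-3, 3],
 [-3, -1]].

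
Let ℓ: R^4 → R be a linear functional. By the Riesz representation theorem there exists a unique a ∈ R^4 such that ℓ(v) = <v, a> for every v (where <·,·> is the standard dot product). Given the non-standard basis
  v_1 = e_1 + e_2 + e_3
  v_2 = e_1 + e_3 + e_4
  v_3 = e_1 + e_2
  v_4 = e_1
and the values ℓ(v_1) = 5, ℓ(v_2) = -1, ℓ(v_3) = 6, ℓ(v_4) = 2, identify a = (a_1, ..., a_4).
a = (2, 4, -1, -2)

Write a = (a_1, ..., a_4) in the standard basis. For each basis vector v_i, ℓ(v_i) = <v_i, a> is a linear equation in the a_j's. Collect the n equations into a matrix system V a = ℓ, where row i of V is v_i (expressed in the standard basis). Since V is invertible (lower-triangular with 1s on the diagonal, up to permutation), solve by back-substitution:
  V =
[[1, 1, 1, 0],
 [1, 0, 1, 1],
 [1, 1, 0, 0],
 [1, 0, 0, 0]]
  V a = (5, -1, 6, 2)
Solving gives a = (2, 4, -1, -2).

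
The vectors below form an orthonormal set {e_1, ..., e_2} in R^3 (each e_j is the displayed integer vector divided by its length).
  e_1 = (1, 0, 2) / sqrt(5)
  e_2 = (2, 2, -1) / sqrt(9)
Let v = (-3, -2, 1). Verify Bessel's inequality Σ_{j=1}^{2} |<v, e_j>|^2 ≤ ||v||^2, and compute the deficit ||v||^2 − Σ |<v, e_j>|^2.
Σ |<v, e_j>|^2 = 614/45; ||v||^2 = 14; deficit = 16/45

Write each e_j = u_j / sqrt(<u_j, u_j>) where u_j is the displayed integer vector. Then <v, e_j> = <v, u_j> / sqrt(<u_j, u_j>), so |<v, e_j>|^2 = <v, u_j>^2 / <u_j, u_j>.
Coefficients: <v, e_1> = -1/sqrt(5), <v, e_2> = -11/sqrt(9).
Square and sum: Σ |<v, e_j>|^2 = 614/45.
Compute ||v||^2 = v·v = 14.
Deficit = 14 − 614/45 = 16/45 ≥ 0, confirming Bessel's inequality. (The deficit equals ||v − Σ <v,e_j> e_j||^2, the squared distance from v to span{e_j}.)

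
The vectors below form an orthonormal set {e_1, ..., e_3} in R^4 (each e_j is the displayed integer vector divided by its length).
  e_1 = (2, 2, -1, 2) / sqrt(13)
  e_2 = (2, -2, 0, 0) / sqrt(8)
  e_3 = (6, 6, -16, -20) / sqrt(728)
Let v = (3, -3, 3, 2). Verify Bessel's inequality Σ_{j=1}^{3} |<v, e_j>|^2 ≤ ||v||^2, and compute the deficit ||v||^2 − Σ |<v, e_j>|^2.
Σ |<v, e_j>|^2 = 201/7; ||v||^2 = 31; deficit = 16/7

Write each e_j = u_j / sqrt(<u_j, u_j>) where u_j is the displayed integer vector. Then <v, e_j> = <v, u_j> / sqrt(<u_j, u_j>), so |<v, e_j>|^2 = <v, u_j>^2 / <u_j, u_j>.
Coefficients: <v, e_1> = 1/sqrt(13), <v, e_2> = 12/sqrt(8), <v, e_3> = -88/sqrt(728).
Square and sum: Σ |<v, e_j>|^2 = 201/7.
Compute ||v||^2 = v·v = 31.
Deficit = 31 − 201/7 = 16/7 ≥ 0, confirming Bessel's inequality. (The deficit equals ||v − Σ <v,e_j> e_j||^2, the squared distance from v to span{e_j}.)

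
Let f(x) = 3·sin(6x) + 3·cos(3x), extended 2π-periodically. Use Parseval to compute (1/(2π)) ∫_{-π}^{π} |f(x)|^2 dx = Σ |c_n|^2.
Σ |c_n|^2 = 9

Expand |f|^2 and use orthogonality of {sin(nx), cos(mx)} on [-π, π]:
  ∫_{-π}^{π} sin(nx)^2 dx = π, ∫ cos(mx)^2 dx = π, and cross terms integrate to 0.
So ∫_{-π}^{π} f(x)^2 dx = 3^2 · π + 3^2 · π = (9 + 9)π.
Divide by 2π: (9 + 9)/2 = 9.
By Parseval, this equals Σ |c_n|^2.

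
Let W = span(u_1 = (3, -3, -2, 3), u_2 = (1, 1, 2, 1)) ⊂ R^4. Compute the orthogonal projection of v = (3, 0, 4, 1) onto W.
proj_W(v) = (62/27, 32/27, 28/9, 62/27)

Set up U = [u_1 | ... | u_2] ∈ R^(4×2). The projector onto W = col(U) is P = U (U^T U)^(-1) U^T.
Compute U^T U =
  [31, -1]
  [-1, 7],
and U^T v = (4, 12).
Solve U^T U · c = U^T v for the coefficients: c = (5/27, 47/27). The projection is proj_W(v) = U c.
Check: (v - proj_W(v)) · u_1 = 0  (should be 0).
Check: (v - proj_W(v)) · u_2 = 0  (should be 0).
Result: proj_W(v) = (62/27, 32/27, 28/9, 62/27).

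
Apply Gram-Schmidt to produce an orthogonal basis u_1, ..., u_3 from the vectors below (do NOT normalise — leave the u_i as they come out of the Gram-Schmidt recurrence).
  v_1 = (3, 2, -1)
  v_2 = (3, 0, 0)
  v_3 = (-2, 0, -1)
Orthogonal basis:
  u_1 = (3, 2, -1)
  u_2 = (15/14, -9/7, 9/14)
  u_3 = (0, -2/5, -4/5)

Apply the Gram-Schmidt recurrence
  u_1 = v_1
  u_i = v_i − Σ_{j<i} ((v_i · u_j) / (u_j · u_j)) · u_j.

Step by step this gives:
  u_1 = (3, 2, -1)
  u_2 = (15/14, -9/7, 9/14)
  u_3 = (0, -2/5, -4/5)

Orthogonality check:
  u_2 · u_1 = 0 (should be 0)
  u_3 · u_1 = 0 (should be 0)
  u_3 · u_2 = 0 (should be 0)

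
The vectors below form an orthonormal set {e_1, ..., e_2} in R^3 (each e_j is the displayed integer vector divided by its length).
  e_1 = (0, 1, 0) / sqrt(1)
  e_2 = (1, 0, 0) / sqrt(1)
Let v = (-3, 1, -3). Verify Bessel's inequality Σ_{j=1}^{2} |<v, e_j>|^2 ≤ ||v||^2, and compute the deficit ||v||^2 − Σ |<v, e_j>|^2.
Σ |<v, e_j>|^2 = 10; ||v||^2 = 19; deficit = 9

Write each e_j = u_j / sqrt(<u_j, u_j>) where u_j is the displayed integer vector. Then <v, e_j> = <v, u_j> / sqrt(<u_j, u_j>), so |<v, e_j>|^2 = <v, u_j>^2 / <u_j, u_j>.
Coefficients: <v, e_1> = 1/sqrt(1), <v, e_2> = -3/sqrt(1).
Square and sum: Σ |<v, e_j>|^2 = 10.
Compute ||v||^2 = v·v = 19.
Deficit = 19 − 10 = 9 ≥ 0, confirming Bessel's inequality. (The deficit equals ||v − Σ <v,e_j> e_j||^2, the squared distance from v to span{e_j}.)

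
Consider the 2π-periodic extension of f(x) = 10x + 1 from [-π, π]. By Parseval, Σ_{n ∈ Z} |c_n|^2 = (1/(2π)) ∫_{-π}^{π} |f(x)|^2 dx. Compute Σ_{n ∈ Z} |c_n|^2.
Σ |c_n|^2 = 100π^2/3 + 1

Expand and integrate term by term over [-π, π]:
  ∫ (10x)^2 dx = 100·(2π^3/3); ∫ 2·10·(1)·x dx = 0 (odd integrand); ∫ 1^2 dx = 1·2π.
So (1/(2π)) ∫_{-π}^{π} (10x + 1)^2 dx = 100π^2/3 + 1 = 100π^2/3 + 1.
Parseval ⇒ Σ |c_n|^2 = 100π^2/3 + 1.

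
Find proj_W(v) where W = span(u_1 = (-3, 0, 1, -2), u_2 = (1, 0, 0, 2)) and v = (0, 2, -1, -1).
proj_W(v) = (2/7, 0, -3/7, -8/7)

Set up U = [u_1 | ... | u_2] ∈ R^(4×2). The projector onto W = col(U) is P = U (U^T U)^(-1) U^T.
Compute U^T U =
  [14, -7]
  [-7, 5],
and U^T v = (1, -2).
Solve U^T U · c = U^T v for the coefficients: c = (-3/7, -1). The projection is proj_W(v) = U c.
Check: (v - proj_W(v)) · u_1 = 0  (should be 0).
Check: (v - proj_W(v)) · u_2 = 0  (should be 0).
Result: proj_W(v) = (2/7, 0, -3/7, -8/7).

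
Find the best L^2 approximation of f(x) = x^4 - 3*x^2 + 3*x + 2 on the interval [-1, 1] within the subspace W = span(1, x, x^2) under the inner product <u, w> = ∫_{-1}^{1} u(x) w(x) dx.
g(x) = -15*x^2/7 + 3*x + 67/35

The best approximation g ∈ W is the orthogonal projection of f onto W. Writing g = a_0 + a_1 x + a_2 x^2, the coefficients solve the normal equations G · a = b where
  G_{ij} = <φ_i, φ_j> and b_i = <f, φ_i>, with φ_0 = 1, φ_1 = x, φ_2 = x^2.
G =
  [2, 0, 2/3]
  [0, 2/3, 0]
  [2/3, 0, 2/5],
b = (12/5, 2, 44/105).
Solving gives a_0 = 67/35, a_1 = 3, a_2 = -15/7, so
  g(x) = -15*x^2/7 + 3*x + 67/35.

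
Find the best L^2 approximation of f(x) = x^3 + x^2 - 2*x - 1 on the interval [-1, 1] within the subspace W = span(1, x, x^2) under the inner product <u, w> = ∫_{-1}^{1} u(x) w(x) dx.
g(x) = x^2 - 7*x/5 - 1

The best approximation g ∈ W is the orthogonal projection of f onto W. Writing g = a_0 + a_1 x + a_2 x^2, the coefficients solve the normal equations G · a = b where
  G_{ij} = <φ_i, φ_j> and b_i = <f, φ_i>, with φ_0 = 1, φ_1 = x, φ_2 = x^2.
G =
  [2, 0, 2/3]
  [0, 2/3, 0]
  [2/3, 0, 2/5],
b = (-4/3, -14/15, -4/15).
Solving gives a_0 = -1, a_1 = -7/5, a_2 = 1, so
  g(x) = x^2 - 7*x/5 - 1.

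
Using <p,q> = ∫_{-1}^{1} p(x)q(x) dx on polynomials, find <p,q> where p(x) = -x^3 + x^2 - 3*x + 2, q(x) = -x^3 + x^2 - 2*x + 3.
<p,q> = 2312/105

Expand the product: p(x)·q(x) = x^6 - 2*x^5 + 6*x^4 - 10*x^3 + 11*x^2 - 13*x + 6.
∫_{-1}^{1} of each monomial x^k gives [2/(k+1) if k even, 0 if k odd]. Integrating term-by-term (or equivalently evaluating the antiderivative F(x) = x^7/7 - x^6/3 + 6*x^5/5 - 5*x^4/2 + 11*x^3/3 - 13*x^2/2 + 6*x at the endpoints):
  F(1) − F(−1) = 176/105 − (-712/35) = 2312/105.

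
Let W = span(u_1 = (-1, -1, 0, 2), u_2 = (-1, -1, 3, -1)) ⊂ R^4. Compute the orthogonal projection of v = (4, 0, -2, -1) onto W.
proj_W(v) = (7/4, 7/4, -9/4, -5/4)

Set up U = [u_1 | ... | u_2] ∈ R^(4×2). The projector onto W = col(U) is P = U (U^T U)^(-1) U^T.
Compute U^T U =
  [6, 0]
  [0, 12],
and U^T v = (-6, -9).
Solve U^T U · c = U^T v for the coefficients: c = (-1, -3/4). The projection is proj_W(v) = U c.
Check: (v - proj_W(v)) · u_1 = 0  (should be 0).
Check: (v - proj_W(v)) · u_2 = 0  (should be 0).
Result: proj_W(v) = (7/4, 7/4, -9/4, -5/4).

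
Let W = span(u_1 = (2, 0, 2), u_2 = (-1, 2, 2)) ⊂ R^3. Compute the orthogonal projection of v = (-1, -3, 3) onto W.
proj_W(v) = (1, 0, 1)

Set up U = [u_1 | ... | u_2] ∈ R^(3×2). The projector onto W = col(U) is P = U (U^T U)^(-1) U^T.
Compute U^T U =
  [8, 2]
  [2, 9],
and U^T v = (4, 1).
Solve U^T U · c = U^T v for the coefficients: c = (1/2, 0). The projection is proj_W(v) = U c.
Check: (v - proj_W(v)) · u_1 = 0  (should be 0).
Check: (v - proj_W(v)) · u_2 = 0  (should be 0).
Result: proj_W(v) = (1, 0, 1).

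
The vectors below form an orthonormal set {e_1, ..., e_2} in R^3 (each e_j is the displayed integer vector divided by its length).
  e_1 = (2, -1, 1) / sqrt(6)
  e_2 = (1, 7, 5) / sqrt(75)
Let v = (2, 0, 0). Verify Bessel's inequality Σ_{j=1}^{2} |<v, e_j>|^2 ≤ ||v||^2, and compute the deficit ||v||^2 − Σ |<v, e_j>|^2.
Σ |<v, e_j>|^2 = 68/25; ||v||^2 = 4; deficit = 32/25

Write each e_j = u_j / sqrt(<u_j, u_j>) where u_j is the displayed integer vector. Then <v, e_j> = <v, u_j> / sqrt(<u_j, u_j>), so |<v, e_j>|^2 = <v, u_j>^2 / <u_j, u_j>.
Coefficients: <v, e_1> = 4/sqrt(6), <v, e_2> = 2/sqrt(75).
Square and sum: Σ |<v, e_j>|^2 = 68/25.
Compute ||v||^2 = v·v = 4.
Deficit = 4 − 68/25 = 32/25 ≥ 0, confirming Bessel's inequality. (The deficit equals ||v − Σ <v,e_j> e_j||^2, the squared distance from v to span{e_j}.)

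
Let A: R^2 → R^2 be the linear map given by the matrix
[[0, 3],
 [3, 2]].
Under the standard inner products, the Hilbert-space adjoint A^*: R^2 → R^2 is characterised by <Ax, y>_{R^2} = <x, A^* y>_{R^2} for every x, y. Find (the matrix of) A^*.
A^* = A^T =
[[0, 3],
 [3, 2]]

For real matrices with standard dot products, the defining identity <Ax, y> = <x, A^* y> gives (Ax)^T y = x^T (A^*) y, i.e. x^T A^T y = x^T (A^*) y. Since this holds for all x, y, we must have A^* = A^T. Therefore
A^* =
[[0, 3],
 [3, 2]].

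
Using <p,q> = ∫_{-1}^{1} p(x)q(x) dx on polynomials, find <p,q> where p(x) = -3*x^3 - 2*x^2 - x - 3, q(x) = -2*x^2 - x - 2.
<p,q> = 332/15

Expand the product: p(x)·q(x) = 6*x^5 + 7*x^4 + 10*x^3 + 11*x^2 + 5*x + 6.
∫_{-1}^{1} of each monomial x^k gives [2/(k+1) if k even, 0 if k odd]. Integrating term-by-term (or equivalently evaluating the antiderivative F(x) = x^6 + 7*x^5/5 + 5*x^4/2 + 11*x^3/3 + 5*x^2/2 + 6*x at the endpoints):
  F(1) − F(−1) = 256/15 − (-76/15) = 332/15.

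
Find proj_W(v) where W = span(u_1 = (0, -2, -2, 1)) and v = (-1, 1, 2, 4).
proj_W(v) = (0, 4/9, 4/9, -2/9)

Set up U = [u_1 | ... | u_1] ∈ R^(4×1). The projector onto W = col(U) is P = U (U^T U)^(-1) U^T.
Compute U^T U =
  [9],
and U^T v = (-2).
Solve U^T U · c = U^T v for the coefficients: c = (-2/9). The projection is proj_W(v) = U c.
Check: (v - proj_W(v)) · u_1 = 0  (should be 0).
Result: proj_W(v) = (0, 4/9, 4/9, -2/9).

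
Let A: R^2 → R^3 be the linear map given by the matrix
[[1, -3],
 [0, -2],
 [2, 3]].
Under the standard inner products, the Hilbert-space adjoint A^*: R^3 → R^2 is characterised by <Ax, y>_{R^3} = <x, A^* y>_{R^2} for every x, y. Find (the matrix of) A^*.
A^* = A^T =
[[1, 0, 2],
 [-3, -2, 3]]

For real matrices with standard dot products, the defining identity <Ax, y> = <x, A^* y> gives (Ax)^T y = x^T (A^*) y, i.e. x^T A^T y = x^T (A^*) y. Since this holds for all x, y, we must have A^* = A^T. Therefore
A^* =
[[1, 0, 2],
 [-3, -2, 3]].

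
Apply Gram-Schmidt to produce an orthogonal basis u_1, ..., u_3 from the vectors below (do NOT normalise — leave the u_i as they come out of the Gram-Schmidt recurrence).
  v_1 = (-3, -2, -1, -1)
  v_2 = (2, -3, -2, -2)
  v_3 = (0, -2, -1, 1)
Orthogonal basis:
  u_1 = (-3, -2, -1, -1)
  u_2 = (14/5, -37/15, -26/15, -26/15)
  u_3 = (32/299, -256/299, -7/23, 39/23)

Apply the Gram-Schmidt recurrence
  u_1 = v_1
  u_i = v_i − Σ_{j<i} ((v_i · u_j) / (u_j · u_j)) · u_j.

Step by step this gives:
  u_1 = (-3, -2, -1, -1)
  u_2 = (14/5, -37/15, -26/15, -26/15)
  u_3 = (32/299, -256/299, -7/23, 39/23)

Orthogonality check:
  u_2 · u_1 = 0 (should be 0)
  u_3 · u_1 = 0 (should be 0)
  u_3 · u_2 = 0 (should be 0)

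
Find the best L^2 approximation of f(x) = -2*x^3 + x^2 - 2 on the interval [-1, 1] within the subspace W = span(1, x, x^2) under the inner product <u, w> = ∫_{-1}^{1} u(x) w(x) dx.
g(x) = x^2 - 6*x/5 - 2

The best approximation g ∈ W is the orthogonal projection of f onto W. Writing g = a_0 + a_1 x + a_2 x^2, the coefficients solve the normal equations G · a = b where
  G_{ij} = <φ_i, φ_j> and b_i = <f, φ_i>, with φ_0 = 1, φ_1 = x, φ_2 = x^2.
G =
  [2, 0, 2/3]
  [0, 2/3, 0]
  [2/3, 0, 2/5],
b = (-10/3, -4/5, -14/15).
Solving gives a_0 = -2, a_1 = -6/5, a_2 = 1, so
  g(x) = x^2 - 6*x/5 - 2.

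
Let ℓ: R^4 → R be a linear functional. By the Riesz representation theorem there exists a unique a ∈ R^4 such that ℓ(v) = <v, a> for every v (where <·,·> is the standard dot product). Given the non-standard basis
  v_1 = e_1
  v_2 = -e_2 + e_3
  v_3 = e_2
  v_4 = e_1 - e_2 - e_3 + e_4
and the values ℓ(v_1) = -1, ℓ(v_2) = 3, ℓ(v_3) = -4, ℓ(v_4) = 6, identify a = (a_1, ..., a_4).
a = (-1, -4, -1, 2)

Write a = (a_1, ..., a_4) in the standard basis. For each basis vector v_i, ℓ(v_i) = <v_i, a> is a linear equation in the a_j's. Collect the n equations into a matrix system V a = ℓ, where row i of V is v_i (expressed in the standard basis). Since V is invertible (lower-triangular with 1s on the diagonal, up to permutation), solve by back-substitution:
  V =
[[1, 0, 0, 0],
 [0, -1, 1, 0],
 [0, 1, 0, 0],
 [1, -1, -1, 1]]
  V a = (-1, 3, -4, 6)
Solving gives a = (-1, -4, -1, 2).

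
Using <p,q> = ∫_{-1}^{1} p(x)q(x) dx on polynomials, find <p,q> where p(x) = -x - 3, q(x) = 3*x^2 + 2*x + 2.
<p,q> = -58/3

Expand the product: p(x)·q(x) = -3*x^3 - 11*x^2 - 8*x - 6.
∫_{-1}^{1} of each monomial x^k gives [2/(k+1) if k even, 0 if k odd]. Integrating term-by-term (or equivalently evaluating the antiderivative F(x) = -3*x^4/4 - 11*x^3/3 - 4*x^2 - 6*x at the endpoints):
  F(1) − F(−1) = -173/12 − (59/12) = -58/3.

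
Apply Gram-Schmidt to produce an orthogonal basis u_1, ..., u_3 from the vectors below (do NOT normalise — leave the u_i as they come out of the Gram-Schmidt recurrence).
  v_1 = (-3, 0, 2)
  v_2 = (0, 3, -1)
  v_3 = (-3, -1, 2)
Orthogonal basis:
  u_1 = (-3, 0, 2)
  u_2 = (-6/13, 3, -9/13)
  u_3 = (-1/7, -1/14, -3/14)

Apply the Gram-Schmidt recurrence
  u_1 = v_1
  u_i = v_i − Σ_{j<i} ((v_i · u_j) / (u_j · u_j)) · u_j.

Step by step this gives:
  u_1 = (-3, 0, 2)
  u_2 = (-6/13, 3, -9/13)
  u_3 = (-1/7, -1/14, -3/14)

Orthogonality check:
  u_2 · u_1 = 0 (should be 0)
  u_3 · u_1 = 0 (should be 0)
  u_3 · u_2 = 0 (should be 0)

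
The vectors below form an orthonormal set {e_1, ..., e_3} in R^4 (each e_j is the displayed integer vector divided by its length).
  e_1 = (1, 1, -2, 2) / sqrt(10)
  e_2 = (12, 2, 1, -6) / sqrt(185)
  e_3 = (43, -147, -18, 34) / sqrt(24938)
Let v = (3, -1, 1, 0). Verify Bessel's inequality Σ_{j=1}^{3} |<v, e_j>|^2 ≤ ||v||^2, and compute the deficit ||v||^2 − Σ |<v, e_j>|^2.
Σ |<v, e_j>|^2 = 3131/337; ||v||^2 = 11; deficit = 576/337

Write each e_j = u_j / sqrt(<u_j, u_j>) where u_j is the displayed integer vector. Then <v, e_j> = <v, u_j> / sqrt(<u_j, u_j>), so |<v, e_j>|^2 = <v, u_j>^2 / <u_j, u_j>.
Coefficients: <v, e_1> = 0/sqrt(10), <v, e_2> = 35/sqrt(185), <v, e_3> = 258/sqrt(24938).
Square and sum: Σ |<v, e_j>|^2 = 3131/337.
Compute ||v||^2 = v·v = 11.
Deficit = 11 − 3131/337 = 576/337 ≥ 0, confirming Bessel's inequality. (The deficit equals ||v − Σ <v,e_j> e_j||^2, the squared distance from v to span{e_j}.)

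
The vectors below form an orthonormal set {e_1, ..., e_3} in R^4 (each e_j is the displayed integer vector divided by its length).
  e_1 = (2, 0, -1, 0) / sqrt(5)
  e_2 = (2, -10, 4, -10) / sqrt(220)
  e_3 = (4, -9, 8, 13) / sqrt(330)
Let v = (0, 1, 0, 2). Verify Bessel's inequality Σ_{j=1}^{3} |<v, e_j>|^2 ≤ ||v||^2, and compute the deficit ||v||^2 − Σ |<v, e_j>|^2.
Σ |<v, e_j>|^2 = 149/30; ||v||^2 = 5; deficit = 1/30

Write each e_j = u_j / sqrt(<u_j, u_j>) where u_j is the displayed integer vector. Then <v, e_j> = <v, u_j> / sqrt(<u_j, u_j>), so |<v, e_j>|^2 = <v, u_j>^2 / <u_j, u_j>.
Coefficients: <v, e_1> = 0/sqrt(5), <v, e_2> = -30/sqrt(220), <v, e_3> = 17/sqrt(330).
Square and sum: Σ |<v, e_j>|^2 = 149/30.
Compute ||v||^2 = v·v = 5.
Deficit = 5 − 149/30 = 1/30 ≥ 0, confirming Bessel's inequality. (The deficit equals ||v − Σ <v,e_j> e_j||^2, the squared distance from v to span{e_j}.)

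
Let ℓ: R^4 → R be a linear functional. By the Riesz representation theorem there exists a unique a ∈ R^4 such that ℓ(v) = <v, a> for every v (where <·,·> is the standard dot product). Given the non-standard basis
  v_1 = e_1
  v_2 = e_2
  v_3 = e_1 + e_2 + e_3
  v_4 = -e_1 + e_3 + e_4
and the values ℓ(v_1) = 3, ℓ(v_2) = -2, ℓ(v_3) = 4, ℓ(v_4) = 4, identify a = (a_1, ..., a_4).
a = (3, -2, 3, 4)

Write a = (a_1, ..., a_4) in the standard basis. For each basis vector v_i, ℓ(v_i) = <v_i, a> is a linear equation in the a_j's. Collect the n equations into a matrix system V a = ℓ, where row i of V is v_i (expressed in the standard basis). Since V is invertible (lower-triangular with 1s on the diagonal, up to permutation), solve by back-substitution:
  V =
[[1, 0, 0, 0],
 [0, 1, 0, 0],
 [1, 1, 1, 0],
 [-1, 0, 1, 1]]
  V a = (3, -2, 4, 4)
Solving gives a = (3, -2, 3, 4).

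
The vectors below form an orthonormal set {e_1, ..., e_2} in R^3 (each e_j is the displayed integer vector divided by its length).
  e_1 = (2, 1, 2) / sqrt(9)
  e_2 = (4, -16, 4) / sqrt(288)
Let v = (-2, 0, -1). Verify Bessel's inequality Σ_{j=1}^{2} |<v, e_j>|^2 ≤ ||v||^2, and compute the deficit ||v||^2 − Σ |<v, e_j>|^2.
Σ |<v, e_j>|^2 = 9/2; ||v||^2 = 5; deficit = 1/2

Write each e_j = u_j / sqrt(<u_j, u_j>) where u_j is the displayed integer vector. Then <v, e_j> = <v, u_j> / sqrt(<u_j, u_j>), so |<v, e_j>|^2 = <v, u_j>^2 / <u_j, u_j>.
Coefficients: <v, e_1> = -6/sqrt(9), <v, e_2> = -12/sqrt(288).
Square and sum: Σ |<v, e_j>|^2 = 9/2.
Compute ||v||^2 = v·v = 5.
Deficit = 5 − 9/2 = 1/2 ≥ 0, confirming Bessel's inequality. (The deficit equals ||v − Σ <v,e_j> e_j||^2, the squared distance from v to span{e_j}.)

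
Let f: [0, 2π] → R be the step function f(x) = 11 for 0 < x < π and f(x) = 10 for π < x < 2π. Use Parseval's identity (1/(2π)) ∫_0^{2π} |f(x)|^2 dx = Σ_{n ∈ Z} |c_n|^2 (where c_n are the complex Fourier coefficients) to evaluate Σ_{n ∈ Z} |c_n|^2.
Σ |c_n|^2 = 221/2

Parseval equates the L^2 energy of f (normalised by 1/(2π)) with the ℓ^2 sum of its Fourier coefficients: (1/(2π)) ∫_0^{2π} |f|^2 = Σ |c_n|^2.
Compute the left side: (1/(2π)) [∫_0^π 11^2 dx + ∫_π^{2π} 10^2 dx] = (1/(2π)) · (121π + 100π) = (121 + 100)/2 = 221/2.
So Σ_{n ∈ Z} |c_n|^2 = 221/2.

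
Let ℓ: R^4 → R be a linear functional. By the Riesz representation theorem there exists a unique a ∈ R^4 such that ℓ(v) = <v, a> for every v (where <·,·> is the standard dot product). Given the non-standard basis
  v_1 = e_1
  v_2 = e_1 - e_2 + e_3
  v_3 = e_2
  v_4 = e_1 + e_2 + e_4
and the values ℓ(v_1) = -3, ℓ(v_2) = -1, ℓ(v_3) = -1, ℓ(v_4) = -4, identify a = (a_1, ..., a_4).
a = (-3, -1, 1, 0)

Write a = (a_1, ..., a_4) in the standard basis. For each basis vector v_i, ℓ(v_i) = <v_i, a> is a linear equation in the a_j's. Collect the n equations into a matrix system V a = ℓ, where row i of V is v_i (expressed in the standard basis). Since V is invertible (lower-triangular with 1s on the diagonal, up to permutation), solve by back-substitution:
  V =
[[1, 0, 0, 0],
 [1, -1, 1, 0],
 [0, 1, 0, 0],
 [1, 1, 0, 1]]
  V a = (-3, -1, -1, -4)
Solving gives a = (-3, -1, 1, 0).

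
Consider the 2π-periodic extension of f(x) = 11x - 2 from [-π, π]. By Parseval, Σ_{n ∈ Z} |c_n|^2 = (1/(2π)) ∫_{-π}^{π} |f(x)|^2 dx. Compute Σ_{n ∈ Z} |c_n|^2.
Σ |c_n|^2 = 121π^2/3 + 4

Expand and integrate term by term over [-π, π]:
  ∫ (11x)^2 dx = 121·(2π^3/3); ∫ 2·11·(-2)·x dx = 0 (odd integrand); ∫ (-2)^2 dx = 4·2π.
So (1/(2π)) ∫_{-π}^{π} (11x - 2)^2 dx = 121π^2/3 + 4 = 121π^2/3 + 4.
Parseval ⇒ Σ |c_n|^2 = 121π^2/3 + 4.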